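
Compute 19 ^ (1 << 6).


19 ^ (1 << 6) = 19 ^ 64 = 83

83


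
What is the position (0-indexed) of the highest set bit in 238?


0b11101110. Highest set bit at position 7

7


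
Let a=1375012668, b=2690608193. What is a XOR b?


1375012668 ^ 2690608193 = 4054477693

4054477693


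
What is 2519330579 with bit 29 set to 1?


2519330579 | (1 << 29) = 2519330579 | 536870912 = 3056201491

3056201491


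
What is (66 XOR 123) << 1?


Step 1: 66 ^ 123 = 57
Step 2: 57 << 1 = 114

114


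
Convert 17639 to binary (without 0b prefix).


17639 = 100010011100111 in binary

100010011100111


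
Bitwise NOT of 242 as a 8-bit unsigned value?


~0b11110010 = 0b1101 = 13 (8-bit unsigned)

13


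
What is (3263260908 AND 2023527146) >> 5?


Step 1: 3263260908 & 2023527146 = 1082130664
Step 2: 1082130664 >> 5 = 33816583

33816583


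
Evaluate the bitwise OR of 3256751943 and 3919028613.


0b11000010000111100001011101000111 | 0b11101001100101111010000110000101 = 0b11101011100111111011011111000111 = 3953113031

3953113031


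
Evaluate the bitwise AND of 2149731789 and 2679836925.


0b10000000001000100100110111001101 & 0b10011111101110110001000011111101 = 0b10000000001000100000000011001101 = 2149712077

2149712077


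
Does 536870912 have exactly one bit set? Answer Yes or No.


0b100000000000000000000000000000. Only one bit set => Yes

Yes


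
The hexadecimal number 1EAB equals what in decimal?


1EAB hex = 7851 decimal

7851


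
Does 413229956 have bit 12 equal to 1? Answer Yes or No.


0b11000101000010110001110000100, bit 12 = 0. No

No


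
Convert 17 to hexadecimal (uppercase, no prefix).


17 = 11 hex

11


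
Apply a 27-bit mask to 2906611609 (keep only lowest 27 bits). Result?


2906611609 & 134217727 = 88039321

88039321


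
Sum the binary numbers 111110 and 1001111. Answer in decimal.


111110 + 1001111 = 10001101 = 141

141


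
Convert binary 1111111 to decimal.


1111111 in decimal = 127

127


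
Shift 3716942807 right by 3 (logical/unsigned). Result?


0b11011101100011000000101111010111 >> 3 = 0b11011101100011000000101111010 = 464617850

464617850


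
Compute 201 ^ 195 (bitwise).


0b11001001 ^ 0b11000011 = 0b1010 = 10

10


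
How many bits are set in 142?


0b10001110 has 4 set bits

4


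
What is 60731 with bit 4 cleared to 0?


60731 & ~(1 << 4) = 60715

60715


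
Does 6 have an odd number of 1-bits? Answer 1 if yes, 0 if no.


0b110 has 2 ones => parity 0

0


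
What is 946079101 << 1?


0b111000011001000000010101111101 << 1 = 0b1110000110010000000101011111010 = 1892158202

1892158202


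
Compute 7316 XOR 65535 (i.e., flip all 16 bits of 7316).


7316 ^ 65535 = 58219

58219


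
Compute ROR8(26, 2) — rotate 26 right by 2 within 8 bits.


Rotate 0b11010 right by 2 (8-bit) = 0b10000110 = 134

134


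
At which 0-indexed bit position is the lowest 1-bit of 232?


0b11101000. Lowest set bit at position 3

3


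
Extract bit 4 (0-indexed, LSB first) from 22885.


0b101100101100101, position 4 = 0

0


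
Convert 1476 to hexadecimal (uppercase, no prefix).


1476 = 5C4 hex

5C4


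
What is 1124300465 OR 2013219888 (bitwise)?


0b1000011000000110111011010110001 | 0b1110111111111110100110000110000 = 0b1110111111111110111111010110001 = 2013232817

2013232817


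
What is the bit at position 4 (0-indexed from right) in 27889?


0b110110011110001, position 4 = 1

1


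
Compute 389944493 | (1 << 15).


389944493 | (1 << 15) = 389944493 | 32768 = 389977261

389977261


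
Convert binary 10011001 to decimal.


10011001 in decimal = 153

153


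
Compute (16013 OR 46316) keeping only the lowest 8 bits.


Step 1: 16013 | 46316 = 48877
Step 2: 48877 & 255 = 237

237


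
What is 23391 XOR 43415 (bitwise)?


0b101101101011111 ^ 0b1010100110010111 = 0b1111001011001000 = 62152

62152


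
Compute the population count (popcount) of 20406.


0b100111110110110 has 10 set bits

10


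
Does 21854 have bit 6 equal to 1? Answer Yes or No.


0b101010101011110, bit 6 = 1. Yes

Yes


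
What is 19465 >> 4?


0b100110000001001 >> 4 = 0b10011000000 = 1216

1216


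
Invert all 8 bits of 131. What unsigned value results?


131 ^ 255 = 124

124


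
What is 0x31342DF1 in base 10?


31342DF1 hex = 825503217 decimal

825503217


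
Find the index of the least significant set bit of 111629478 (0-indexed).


0b110101001110101010010100110. Lowest set bit at position 1

1


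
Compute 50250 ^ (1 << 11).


50250 ^ (1 << 11) = 50250 ^ 2048 = 52298

52298


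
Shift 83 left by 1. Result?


0b1010011 << 1 = 0b10100110 = 166

166


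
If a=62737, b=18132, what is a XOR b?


62737 ^ 18132 = 46021

46021


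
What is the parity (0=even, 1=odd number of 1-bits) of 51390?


0b1100100010111110 has 9 ones => parity 1

1


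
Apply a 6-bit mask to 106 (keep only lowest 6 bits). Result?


106 & 63 = 42

42


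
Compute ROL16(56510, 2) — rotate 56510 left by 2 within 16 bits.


Rotate 0b1101110010111110 left by 2 (16-bit) = 0b111001011111011 = 29435

29435


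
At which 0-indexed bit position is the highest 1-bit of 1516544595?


0b1011010011001001010001001010011. Highest set bit at position 30

30


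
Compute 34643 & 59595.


0b1000011101010011 & 0b1110100011001011 = 0b1000000001000011 = 32835

32835


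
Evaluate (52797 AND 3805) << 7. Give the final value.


Step 1: 52797 & 3805 = 3613
Step 2: 3613 << 7 = 462464

462464


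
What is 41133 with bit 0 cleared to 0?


41133 & ~(1 << 0) = 41132

41132


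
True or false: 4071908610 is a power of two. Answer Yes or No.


0b11110010101101000110010100000010. Multiple bits set => No

No


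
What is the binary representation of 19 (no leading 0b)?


19 = 10011 in binary

10011


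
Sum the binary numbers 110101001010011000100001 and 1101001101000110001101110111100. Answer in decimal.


110101001010011000100001 + 1101001101000110001101110111100 = 1101010011101111100000111011101 = 1786233309

1786233309


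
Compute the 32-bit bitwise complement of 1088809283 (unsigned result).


~0b1000000111001011110100101000011 = 0b10111111000110100001011010111100 = 3206158012 (32-bit unsigned)

3206158012


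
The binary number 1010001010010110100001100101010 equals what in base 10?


1010001010010110100001100101010 in decimal = 1363886890

1363886890


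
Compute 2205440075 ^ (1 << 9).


2205440075 ^ (1 << 9) = 2205440075 ^ 512 = 2205440587

2205440587


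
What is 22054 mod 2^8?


22054 & 255 = 38

38


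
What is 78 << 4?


0b1001110 << 4 = 0b10011100000 = 1248

1248


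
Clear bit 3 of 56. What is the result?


56 & ~(1 << 3) = 48

48


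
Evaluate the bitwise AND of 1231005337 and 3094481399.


0b1001001010111111010011010011001 & 0b10111000011100100000100111110111 = 0b1000010100100000000010010001 = 139591825

139591825


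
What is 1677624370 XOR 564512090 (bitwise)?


0b1100011111111101000010000110010 ^ 0b100001101001011100010101011010 = 0b1000010010110110100000101101000 = 1113276776

1113276776


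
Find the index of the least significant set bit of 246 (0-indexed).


0b11110110. Lowest set bit at position 1

1


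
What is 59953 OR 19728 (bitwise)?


0b1110101000110001 | 0b100110100010000 = 0b1110111100110001 = 61233

61233


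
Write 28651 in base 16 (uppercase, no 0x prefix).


28651 = 6FEB hex

6FEB


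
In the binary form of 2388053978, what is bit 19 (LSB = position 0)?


0b10001110010101101100111111011010, position 19 = 0

0


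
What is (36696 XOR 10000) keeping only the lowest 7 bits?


Step 1: 36696 ^ 10000 = 43080
Step 2: 43080 & 127 = 72

72


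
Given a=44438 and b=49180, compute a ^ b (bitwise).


44438 ^ 49180 = 28042

28042


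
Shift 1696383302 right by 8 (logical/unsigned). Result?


0b1100101000111001100000101000110 >> 8 = 0b11001010001110011000001 = 6626497

6626497


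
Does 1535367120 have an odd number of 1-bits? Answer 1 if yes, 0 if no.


0b1011011100000111101011111010000 has 17 ones => parity 1

1


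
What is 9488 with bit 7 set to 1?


9488 | (1 << 7) = 9488 | 128 = 9616

9616


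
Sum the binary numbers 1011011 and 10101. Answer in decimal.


1011011 + 10101 = 1110000 = 112

112


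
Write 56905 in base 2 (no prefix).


56905 = 1101111001001001 in binary

1101111001001001


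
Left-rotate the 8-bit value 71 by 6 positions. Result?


Rotate 0b1000111 left by 6 (8-bit) = 0b11010001 = 209

209


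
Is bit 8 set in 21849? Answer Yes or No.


0b101010101011001, bit 8 = 1. Yes

Yes


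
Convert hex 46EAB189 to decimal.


46EAB189 hex = 1189785993 decimal

1189785993


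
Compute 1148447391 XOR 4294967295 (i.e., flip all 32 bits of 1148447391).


1148447391 ^ 4294967295 = 3146519904

3146519904


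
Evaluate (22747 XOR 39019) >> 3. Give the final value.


Step 1: 22747 ^ 39019 = 49328
Step 2: 49328 >> 3 = 6166

6166


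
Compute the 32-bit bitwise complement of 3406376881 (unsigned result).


~0b11001011000010010010111110110001 = 0b110100111101101101000001001110 = 888590414 (32-bit unsigned)

888590414


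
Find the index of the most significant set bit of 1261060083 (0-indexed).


0b1001011001010100011111111110011. Highest set bit at position 30

30


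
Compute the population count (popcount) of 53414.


0b1101000010100110 has 7 set bits

7


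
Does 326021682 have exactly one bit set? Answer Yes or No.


0b10011011011101011001000110010. Multiple bits set => No

No


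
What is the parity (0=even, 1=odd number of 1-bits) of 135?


0b10000111 has 4 ones => parity 0

0


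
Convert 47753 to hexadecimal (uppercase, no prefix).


47753 = BA89 hex

BA89


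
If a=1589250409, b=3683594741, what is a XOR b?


1589250409 ^ 3683594741 = 2234857628

2234857628


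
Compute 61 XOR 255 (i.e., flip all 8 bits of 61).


61 ^ 255 = 194

194


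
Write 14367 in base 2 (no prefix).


14367 = 11100000011111 in binary

11100000011111


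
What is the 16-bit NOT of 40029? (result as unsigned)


~0b1001110001011101 = 0b110001110100010 = 25506 (16-bit unsigned)

25506


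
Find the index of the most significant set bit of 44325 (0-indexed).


0b1010110100100101. Highest set bit at position 15

15


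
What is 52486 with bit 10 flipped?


52486 ^ (1 << 10) = 52486 ^ 1024 = 51462

51462


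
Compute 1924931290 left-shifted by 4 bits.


0b1110010101111000001111011011010 << 4 = 0b11100101011110000011110110110100000 = 30798900640

30798900640


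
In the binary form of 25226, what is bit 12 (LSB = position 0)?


0b110001010001010, position 12 = 0

0


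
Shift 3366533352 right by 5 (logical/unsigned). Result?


0b11001000101010010011100011101000 >> 5 = 0b110010001010100100111000111 = 105204167

105204167


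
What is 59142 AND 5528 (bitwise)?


0b1110011100000110 & 0b1010110011000 = 0b10100000000 = 1280

1280


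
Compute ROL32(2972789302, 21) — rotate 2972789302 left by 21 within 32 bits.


Rotate 0b10110001001100010010101000110110 left by 21 (32-bit) = 0b1000110110101100010011000100101 = 1188439589

1188439589


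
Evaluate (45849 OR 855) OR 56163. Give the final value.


Step 1: 45849 | 855 = 45919
Step 2: 45919 | 56163 = 64383

64383


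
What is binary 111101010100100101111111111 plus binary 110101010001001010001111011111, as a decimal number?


111101010100100101111111111 + 110101010001001010001111011111 = 111100111011101110111111011110 = 1022291934

1022291934


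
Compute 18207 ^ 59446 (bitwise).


0b100011100011111 ^ 0b1110100000110110 = 0b1010111100101001 = 44841

44841


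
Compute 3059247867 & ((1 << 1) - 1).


3059247867 & 1 = 1

1


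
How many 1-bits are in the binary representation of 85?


0b1010101 has 4 set bits

4


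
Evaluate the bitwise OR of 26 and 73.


0b11010 | 0b1001001 = 0b1011011 = 91

91


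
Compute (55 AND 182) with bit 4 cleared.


Step 1: 55 & 182 = 54
Step 2: 54 & ~(1 << 4) = 38

38


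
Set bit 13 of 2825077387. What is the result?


2825077387 | (1 << 13) = 2825077387 | 8192 = 2825085579

2825085579


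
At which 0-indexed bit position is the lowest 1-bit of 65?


0b1000001. Lowest set bit at position 0

0


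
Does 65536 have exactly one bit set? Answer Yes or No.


0b10000000000000000. Only one bit set => Yes

Yes


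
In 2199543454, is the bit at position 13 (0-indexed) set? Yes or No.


0b10000011000110100101111010011110, bit 13 = 0. No

No


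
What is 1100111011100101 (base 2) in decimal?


1100111011100101 in decimal = 52965

52965


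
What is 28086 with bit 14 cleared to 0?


28086 & ~(1 << 14) = 11702

11702


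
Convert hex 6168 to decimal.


6168 hex = 24936 decimal

24936


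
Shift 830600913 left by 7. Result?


0b110001100000011111011011010001 << 7 = 0b1100011000000111110110110100010000000 = 106316916864

106316916864


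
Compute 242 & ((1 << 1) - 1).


242 & 1 = 0

0


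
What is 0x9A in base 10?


9A hex = 154 decimal

154


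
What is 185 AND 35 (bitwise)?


0b10111001 & 0b100011 = 0b100001 = 33

33


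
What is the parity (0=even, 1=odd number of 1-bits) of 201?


0b11001001 has 4 ones => parity 0

0


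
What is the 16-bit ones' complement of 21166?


21166 ^ 65535 = 44369

44369


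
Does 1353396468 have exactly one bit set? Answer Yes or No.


0b1010000101010110011000011110100. Multiple bits set => No

No


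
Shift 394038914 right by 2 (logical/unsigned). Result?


0b10111011111001000111010000010 >> 2 = 0b101110111110010001110100000 = 98509728

98509728


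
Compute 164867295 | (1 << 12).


164867295 | (1 << 12) = 164867295 | 4096 = 164871391

164871391


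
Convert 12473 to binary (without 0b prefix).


12473 = 11000010111001 in binary

11000010111001


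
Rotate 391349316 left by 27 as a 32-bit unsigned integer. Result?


Rotate 0b10111010100111000010001000100 left by 27 (32-bit) = 0b100000101110101001110000100010 = 549100578

549100578


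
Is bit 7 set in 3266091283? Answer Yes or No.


0b11000010101011001001100100010011, bit 7 = 0. No

No


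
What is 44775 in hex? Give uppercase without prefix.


44775 = AEE7 hex

AEE7


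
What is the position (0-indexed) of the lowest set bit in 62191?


0b1111001011101111. Lowest set bit at position 0

0


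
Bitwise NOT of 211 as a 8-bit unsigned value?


~0b11010011 = 0b101100 = 44 (8-bit unsigned)

44


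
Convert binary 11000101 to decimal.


11000101 in decimal = 197

197


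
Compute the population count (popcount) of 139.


0b10001011 has 4 set bits

4


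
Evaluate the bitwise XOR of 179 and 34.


0b10110011 ^ 0b100010 = 0b10010001 = 145

145


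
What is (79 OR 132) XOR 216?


Step 1: 79 | 132 = 207
Step 2: 207 ^ 216 = 23

23


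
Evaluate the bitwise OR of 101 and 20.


0b1100101 | 0b10100 = 0b1110101 = 117

117


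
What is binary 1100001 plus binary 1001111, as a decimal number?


1100001 + 1001111 = 10110000 = 176

176


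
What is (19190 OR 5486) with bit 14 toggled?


Step 1: 19190 | 5486 = 24574
Step 2: 24574 ^ (1 << 14) = 24574 ^ 16384 = 8190

8190


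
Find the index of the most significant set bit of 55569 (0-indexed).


0b1101100100010001. Highest set bit at position 15

15


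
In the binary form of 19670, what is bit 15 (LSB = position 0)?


0b100110011010110, position 15 = 0

0


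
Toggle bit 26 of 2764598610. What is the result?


2764598610 ^ (1 << 26) = 2764598610 ^ 67108864 = 2697489746

2697489746


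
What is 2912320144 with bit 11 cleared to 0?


2912320144 & ~(1 << 11) = 2912318096

2912318096


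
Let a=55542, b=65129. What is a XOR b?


55542 ^ 65129 = 9887

9887


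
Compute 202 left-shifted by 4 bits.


0b11001010 << 4 = 0b110010100000 = 3232

3232


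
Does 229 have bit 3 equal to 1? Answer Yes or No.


0b11100101, bit 3 = 0. No

No


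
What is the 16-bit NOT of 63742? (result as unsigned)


~0b1111100011111110 = 0b11100000001 = 1793 (16-bit unsigned)

1793


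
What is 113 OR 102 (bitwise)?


0b1110001 | 0b1100110 = 0b1110111 = 119

119


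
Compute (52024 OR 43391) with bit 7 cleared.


Step 1: 52024 | 43391 = 60287
Step 2: 60287 & ~(1 << 7) = 60287

60287


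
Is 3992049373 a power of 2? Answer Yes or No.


0b11101101111100011101011011011101. Multiple bits set => No

No


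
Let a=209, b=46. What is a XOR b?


209 ^ 46 = 255

255


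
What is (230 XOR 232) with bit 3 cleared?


Step 1: 230 ^ 232 = 14
Step 2: 14 & ~(1 << 3) = 6

6


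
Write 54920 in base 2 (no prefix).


54920 = 1101011010001000 in binary

1101011010001000


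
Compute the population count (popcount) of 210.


0b11010010 has 4 set bits

4


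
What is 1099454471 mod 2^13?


1099454471 & 8191 = 6151

6151


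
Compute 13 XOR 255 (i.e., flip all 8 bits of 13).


13 ^ 255 = 242

242


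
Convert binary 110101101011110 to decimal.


110101101011110 in decimal = 27486

27486


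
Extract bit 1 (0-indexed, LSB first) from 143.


0b10001111, position 1 = 1

1


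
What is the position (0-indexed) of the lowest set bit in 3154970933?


0b10111100000011010000100100110101. Lowest set bit at position 0

0


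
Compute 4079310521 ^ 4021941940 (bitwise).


0b11110011001001010101011010111001 ^ 0b11101111101110011111011010110100 = 0b11100100111001010000000001101 = 480026637

480026637


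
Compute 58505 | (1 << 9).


58505 | (1 << 9) = 58505 | 512 = 59017

59017


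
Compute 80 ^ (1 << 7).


80 ^ (1 << 7) = 80 ^ 128 = 208

208


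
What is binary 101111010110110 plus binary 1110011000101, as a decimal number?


101111010110110 + 1110011000101 = 111101101111011 = 31611

31611


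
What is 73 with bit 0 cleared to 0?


73 & ~(1 << 0) = 72

72


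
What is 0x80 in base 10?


80 hex = 128 decimal

128


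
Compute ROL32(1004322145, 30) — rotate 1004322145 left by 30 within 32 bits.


Rotate 0b111011110111001011110101100001 left by 30 (32-bit) = 0b1001110111101110010111101011000 = 1324822360

1324822360


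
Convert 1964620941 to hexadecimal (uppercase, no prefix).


1964620941 = 7519BC8D hex

7519BC8D


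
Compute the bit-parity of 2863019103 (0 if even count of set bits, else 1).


0b10101010101001100011010001011111 has 17 ones => parity 1

1


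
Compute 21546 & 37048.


0b101010000101010 & 0b1001000010111000 = 0b1000000101000 = 4136

4136


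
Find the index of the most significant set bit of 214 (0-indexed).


0b11010110. Highest set bit at position 7

7


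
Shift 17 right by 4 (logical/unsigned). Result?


0b10001 >> 4 = 0b1 = 1

1


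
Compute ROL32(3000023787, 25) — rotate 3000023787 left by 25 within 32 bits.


Rotate 0b10110010110100001011101011101011 left by 25 (32-bit) = 0b11010111011001011010000101110101 = 3613761909

3613761909


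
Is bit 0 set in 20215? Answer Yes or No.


0b100111011110111, bit 0 = 1. Yes

Yes


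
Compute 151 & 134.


0b10010111 & 0b10000110 = 0b10000110 = 134

134


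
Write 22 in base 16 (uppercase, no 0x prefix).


22 = 16 hex

16


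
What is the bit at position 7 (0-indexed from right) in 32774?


0b1000000000000110, position 7 = 0

0


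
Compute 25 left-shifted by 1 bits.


0b11001 << 1 = 0b110010 = 50

50


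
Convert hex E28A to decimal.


E28A hex = 57994 decimal

57994


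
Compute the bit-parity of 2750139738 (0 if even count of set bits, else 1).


0b10100011111010111100110101011010 has 19 ones => parity 1

1


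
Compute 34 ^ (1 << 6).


34 ^ (1 << 6) = 34 ^ 64 = 98

98


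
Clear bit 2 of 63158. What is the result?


63158 & ~(1 << 2) = 63154

63154


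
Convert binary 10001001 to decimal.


10001001 in decimal = 137

137


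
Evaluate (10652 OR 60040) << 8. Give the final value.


Step 1: 10652 | 60040 = 60316
Step 2: 60316 << 8 = 15440896

15440896


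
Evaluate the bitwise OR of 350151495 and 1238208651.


0b10100110111101110001101000111 | 0b1001001110011011001000010001011 = 0b1011101110111111111001111001111 = 1574958031

1574958031


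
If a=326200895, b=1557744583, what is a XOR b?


326200895 ^ 1557744583 = 1336419832

1336419832


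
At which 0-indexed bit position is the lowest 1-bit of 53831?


0b1101001001000111. Lowest set bit at position 0

0


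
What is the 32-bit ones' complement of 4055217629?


4055217629 ^ 4294967295 = 239749666

239749666


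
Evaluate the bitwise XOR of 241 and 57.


0b11110001 ^ 0b111001 = 0b11001000 = 200

200


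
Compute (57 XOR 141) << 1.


Step 1: 57 ^ 141 = 180
Step 2: 180 << 1 = 360

360


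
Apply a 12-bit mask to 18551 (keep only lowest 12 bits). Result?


18551 & 4095 = 2167

2167


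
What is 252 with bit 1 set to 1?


252 | (1 << 1) = 252 | 2 = 254

254


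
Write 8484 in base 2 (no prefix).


8484 = 10000100100100 in binary

10000100100100


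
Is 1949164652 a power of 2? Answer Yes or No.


0b1110100001011011110010001101100. Multiple bits set => No

No


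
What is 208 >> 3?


0b11010000 >> 3 = 0b11010 = 26

26


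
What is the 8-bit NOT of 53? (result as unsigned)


~0b110101 = 0b11001010 = 202 (8-bit unsigned)

202


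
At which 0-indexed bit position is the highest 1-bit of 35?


0b100011. Highest set bit at position 5

5


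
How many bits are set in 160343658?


0b1001100011101010011001101010 has 14 set bits

14


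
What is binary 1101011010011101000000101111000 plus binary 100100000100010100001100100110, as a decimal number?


1101011010011101000000101111000 + 100100000100010100001100100110 = 10001111010111111100010010011110 = 2405418142

2405418142


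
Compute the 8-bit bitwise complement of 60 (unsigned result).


~0b111100 = 0b11000011 = 195 (8-bit unsigned)

195


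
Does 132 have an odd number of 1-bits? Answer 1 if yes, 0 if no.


0b10000100 has 2 ones => parity 0

0


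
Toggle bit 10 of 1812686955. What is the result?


1812686955 ^ (1 << 10) = 1812686955 ^ 1024 = 1812687979

1812687979


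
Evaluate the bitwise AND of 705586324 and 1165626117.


0b101010000011100110010010010100 & 0b1000101011110100000101100000101 = 0b10100000000000000100 = 655364

655364


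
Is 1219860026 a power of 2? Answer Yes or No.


0b1001000101101011001011000111010. Multiple bits set => No

No


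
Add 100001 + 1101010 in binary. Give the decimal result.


100001 + 1101010 = 10001011 = 139

139


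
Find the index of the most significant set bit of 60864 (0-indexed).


0b1110110111000000. Highest set bit at position 15

15


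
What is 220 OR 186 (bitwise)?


0b11011100 | 0b10111010 = 0b11111110 = 254

254


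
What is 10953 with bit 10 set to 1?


10953 | (1 << 10) = 10953 | 1024 = 11977

11977


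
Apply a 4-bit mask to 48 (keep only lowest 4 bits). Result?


48 & 15 = 0

0


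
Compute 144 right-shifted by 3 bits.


0b10010000 >> 3 = 0b10010 = 18

18


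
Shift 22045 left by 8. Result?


0b101011000011101 << 8 = 0b10101100001110100000000 = 5643520

5643520


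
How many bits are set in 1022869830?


0b111100111101111100000101000110 has 17 set bits

17


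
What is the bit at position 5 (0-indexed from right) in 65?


0b1000001, position 5 = 0

0


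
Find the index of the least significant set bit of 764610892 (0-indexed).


0b101101100100110000100101001100. Lowest set bit at position 2

2


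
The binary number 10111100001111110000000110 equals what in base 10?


10111100001111110000000110 in decimal = 49347590

49347590


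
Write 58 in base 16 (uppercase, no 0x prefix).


58 = 3A hex

3A


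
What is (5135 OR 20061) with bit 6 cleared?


Step 1: 5135 | 20061 = 24159
Step 2: 24159 & ~(1 << 6) = 24095

24095


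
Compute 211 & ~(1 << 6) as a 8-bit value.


211 & ~(1 << 6) = 147

147


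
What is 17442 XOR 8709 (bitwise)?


0b100010000100010 ^ 0b10001000000101 = 0b110011000100111 = 26151

26151


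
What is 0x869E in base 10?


869E hex = 34462 decimal

34462


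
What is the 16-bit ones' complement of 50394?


50394 ^ 65535 = 15141

15141


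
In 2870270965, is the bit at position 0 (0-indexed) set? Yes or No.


0b10101011000101001101101111110101, bit 0 = 1. Yes

Yes


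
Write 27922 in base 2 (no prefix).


27922 = 110110100010010 in binary

110110100010010


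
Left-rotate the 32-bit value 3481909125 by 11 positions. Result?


Rotate 0b11001111100010011011011110000101 left by 11 (32-bit) = 0b1001101101111000010111001111100 = 1304178300

1304178300


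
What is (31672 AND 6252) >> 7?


Step 1: 31672 & 6252 = 6184
Step 2: 6184 >> 7 = 48

48


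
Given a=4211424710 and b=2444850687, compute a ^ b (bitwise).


4211424710 ^ 2444850687 = 1790724153

1790724153


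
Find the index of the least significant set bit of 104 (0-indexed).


0b1101000. Lowest set bit at position 3

3


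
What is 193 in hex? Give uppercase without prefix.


193 = C1 hex

C1


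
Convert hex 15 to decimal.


15 hex = 21 decimal

21


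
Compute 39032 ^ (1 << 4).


39032 ^ (1 << 4) = 39032 ^ 16 = 39016

39016


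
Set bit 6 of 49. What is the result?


49 | (1 << 6) = 49 | 64 = 113

113


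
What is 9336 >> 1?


0b10010001111000 >> 1 = 0b1001000111100 = 4668

4668


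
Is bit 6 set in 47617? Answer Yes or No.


0b1011101000000001, bit 6 = 0. No

No


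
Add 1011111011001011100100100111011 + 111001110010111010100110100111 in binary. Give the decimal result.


1011111011001011100100100111011 + 111001110010111010100110100111 = 10011001001100010111001011100010 = 2570154722

2570154722


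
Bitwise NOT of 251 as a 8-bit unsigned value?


~0b11111011 = 0b100 = 4 (8-bit unsigned)

4


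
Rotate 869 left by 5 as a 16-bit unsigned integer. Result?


Rotate 0b1101100101 left by 5 (16-bit) = 0b110110010100000 = 27808

27808


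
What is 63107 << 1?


0b1111011010000011 << 1 = 0b11110110100000110 = 126214

126214


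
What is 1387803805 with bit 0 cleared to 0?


1387803805 & ~(1 << 0) = 1387803804

1387803804


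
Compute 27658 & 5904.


0b110110000001010 & 0b1011100010000 = 0b10000000000 = 1024

1024


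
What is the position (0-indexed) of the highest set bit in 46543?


0b1011010111001111. Highest set bit at position 15

15


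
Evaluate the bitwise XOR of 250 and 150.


0b11111010 ^ 0b10010110 = 0b1101100 = 108

108


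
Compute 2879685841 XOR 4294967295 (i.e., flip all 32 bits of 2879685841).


2879685841 ^ 4294967295 = 1415281454

1415281454


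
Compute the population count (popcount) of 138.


0b10001010 has 3 set bits

3


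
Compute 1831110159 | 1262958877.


0b1101101001001001000011000001111 | 0b1001011010001110011100100011101 = 0b1101111011001111011111100011111 = 1869070111

1869070111


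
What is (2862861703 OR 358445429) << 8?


Step 1: 2862861703 | 358445429 = 3221224951
Step 2: 3221224951 << 8 = 824633587456

824633587456


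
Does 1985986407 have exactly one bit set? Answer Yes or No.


0b1110110010111111011111101100111. Multiple bits set => No

No


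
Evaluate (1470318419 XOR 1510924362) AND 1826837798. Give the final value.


Step 1: 1470318419 ^ 1510924362 = 229484313
Step 2: 229484313 & 1826837798 = 211879168

211879168


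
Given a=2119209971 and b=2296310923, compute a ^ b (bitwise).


2119209971 ^ 2296310923 = 4136533880

4136533880


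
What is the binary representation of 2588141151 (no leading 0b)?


2588141151 = 10011010010000111110011001011111 in binary

10011010010000111110011001011111


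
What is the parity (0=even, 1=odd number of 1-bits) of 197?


0b11000101 has 4 ones => parity 0

0


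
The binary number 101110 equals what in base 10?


101110 in decimal = 46

46


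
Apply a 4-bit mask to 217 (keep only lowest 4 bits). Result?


217 & 15 = 9

9


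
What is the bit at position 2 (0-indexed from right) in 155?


0b10011011, position 2 = 0

0


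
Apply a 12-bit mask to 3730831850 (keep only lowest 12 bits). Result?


3730831850 & 4095 = 2538

2538


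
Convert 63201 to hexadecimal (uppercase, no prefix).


63201 = F6E1 hex

F6E1


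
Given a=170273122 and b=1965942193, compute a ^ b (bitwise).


170273122 ^ 1965942193 = 2131479763

2131479763


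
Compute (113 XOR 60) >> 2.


Step 1: 113 ^ 60 = 77
Step 2: 77 >> 2 = 19

19


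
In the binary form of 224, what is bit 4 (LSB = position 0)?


0b11100000, position 4 = 0

0


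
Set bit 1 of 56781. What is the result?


56781 | (1 << 1) = 56781 | 2 = 56783

56783


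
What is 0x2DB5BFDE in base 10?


2DB5BFDE hex = 766885854 decimal

766885854


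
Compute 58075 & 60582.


0b1110001011011011 & 0b1110110010100110 = 0b1110000010000010 = 57474

57474


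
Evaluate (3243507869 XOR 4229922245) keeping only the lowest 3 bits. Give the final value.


Step 1: 3243507869 ^ 4229922245 = 1028357464
Step 2: 1028357464 & 7 = 0

0


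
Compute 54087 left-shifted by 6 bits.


0b1101001101000111 << 6 = 0b1101001101000111000000 = 3461568

3461568


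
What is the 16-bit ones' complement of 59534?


59534 ^ 65535 = 6001

6001


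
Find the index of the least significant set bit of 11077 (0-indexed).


0b10101101000101. Lowest set bit at position 0

0


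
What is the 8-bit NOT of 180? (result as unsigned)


~0b10110100 = 0b1001011 = 75 (8-bit unsigned)

75


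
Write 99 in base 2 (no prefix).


99 = 1100011 in binary

1100011


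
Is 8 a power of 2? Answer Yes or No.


0b1000. Only one bit set => Yes

Yes


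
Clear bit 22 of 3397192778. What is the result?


3397192778 & ~(1 << 22) = 3392998474

3392998474


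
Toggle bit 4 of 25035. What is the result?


25035 ^ (1 << 4) = 25035 ^ 16 = 25051

25051


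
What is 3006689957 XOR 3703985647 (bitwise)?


0b10110011001101100111001010100101 ^ 0b11011100110001100101010111101111 = 0b1101111111100000010011101001010 = 1878009674

1878009674


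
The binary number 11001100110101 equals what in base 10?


11001100110101 in decimal = 13109

13109


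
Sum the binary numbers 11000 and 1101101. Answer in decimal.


11000 + 1101101 = 10000101 = 133

133


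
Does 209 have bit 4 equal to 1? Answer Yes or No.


0b11010001, bit 4 = 1. Yes

Yes


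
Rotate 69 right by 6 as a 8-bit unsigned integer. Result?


Rotate 0b1000101 right by 6 (8-bit) = 0b10101 = 21

21


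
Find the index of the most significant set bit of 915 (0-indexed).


0b1110010011. Highest set bit at position 9

9


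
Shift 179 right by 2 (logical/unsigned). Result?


0b10110011 >> 2 = 0b101100 = 44

44


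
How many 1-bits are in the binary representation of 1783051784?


0b1101010010001110011011000001000 has 13 set bits

13


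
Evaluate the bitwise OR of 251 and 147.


0b11111011 | 0b10010011 = 0b11111011 = 251

251


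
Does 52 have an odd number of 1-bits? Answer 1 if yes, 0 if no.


0b110100 has 3 ones => parity 1

1


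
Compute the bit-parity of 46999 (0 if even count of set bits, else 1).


0b1011011110010111 has 11 ones => parity 1

1


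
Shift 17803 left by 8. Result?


0b100010110001011 << 8 = 0b10001011000101100000000 = 4557568

4557568


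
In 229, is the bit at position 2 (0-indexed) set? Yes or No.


0b11100101, bit 2 = 1. Yes

Yes


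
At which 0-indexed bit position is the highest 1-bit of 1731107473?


0b1100111001011101001101010010001. Highest set bit at position 30

30


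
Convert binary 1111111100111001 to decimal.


1111111100111001 in decimal = 65337

65337


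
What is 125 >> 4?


0b1111101 >> 4 = 0b111 = 7

7


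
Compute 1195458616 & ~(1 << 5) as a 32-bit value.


1195458616 & ~(1 << 5) = 1195458584

1195458584


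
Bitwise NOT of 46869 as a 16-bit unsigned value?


~0b1011011100010101 = 0b100100011101010 = 18666 (16-bit unsigned)

18666


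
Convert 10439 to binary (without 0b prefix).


10439 = 10100011000111 in binary

10100011000111


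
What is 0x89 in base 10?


89 hex = 137 decimal

137


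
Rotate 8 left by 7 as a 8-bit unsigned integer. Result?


Rotate 0b1000 left by 7 (8-bit) = 0b100 = 4

4


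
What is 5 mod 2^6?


5 & 63 = 5

5


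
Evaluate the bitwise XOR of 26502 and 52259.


0b110011110000110 ^ 0b1100110000100011 = 0b1010101110100101 = 43941

43941


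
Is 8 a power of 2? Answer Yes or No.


0b1000. Only one bit set => Yes

Yes


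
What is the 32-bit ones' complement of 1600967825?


1600967825 ^ 4294967295 = 2693999470

2693999470


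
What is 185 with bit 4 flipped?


185 ^ (1 << 4) = 185 ^ 16 = 169

169


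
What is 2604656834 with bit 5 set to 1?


2604656834 | (1 << 5) = 2604656834 | 32 = 2604656866

2604656866


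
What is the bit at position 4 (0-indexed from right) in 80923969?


0b100110100101100110101000001, position 4 = 0

0


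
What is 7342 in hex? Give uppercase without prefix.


7342 = 1CAE hex

1CAE


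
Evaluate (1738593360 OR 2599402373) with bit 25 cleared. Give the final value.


Step 1: 1738593360 | 2599402373 = 4293918677
Step 2: 4293918677 & ~(1 << 25) = 4260364245

4260364245


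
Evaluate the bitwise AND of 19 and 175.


0b10011 & 0b10101111 = 0b11 = 3

3


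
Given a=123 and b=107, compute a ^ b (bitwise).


123 ^ 107 = 16

16


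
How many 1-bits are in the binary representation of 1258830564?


0b1001011000010000011101011100100 has 13 set bits

13


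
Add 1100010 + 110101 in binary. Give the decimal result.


1100010 + 110101 = 10010111 = 151

151


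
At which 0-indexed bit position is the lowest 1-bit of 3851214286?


0b11100101100011001101110111001110. Lowest set bit at position 1

1


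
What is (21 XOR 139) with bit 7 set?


Step 1: 21 ^ 139 = 158
Step 2: 158 | (1 << 7) = 158 | 128 = 158

158


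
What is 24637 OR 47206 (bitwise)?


0b110000000111101 | 0b1011100001100110 = 0b1111100001111111 = 63615

63615


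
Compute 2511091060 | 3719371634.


0b10010101101011000011010101110100 | 0b11011101101100010001101101110010 = 0b11011101101111010011111101110110 = 3720167286

3720167286


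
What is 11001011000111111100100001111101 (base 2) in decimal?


11001011000111111100100001111101 in decimal = 3407857789

3407857789


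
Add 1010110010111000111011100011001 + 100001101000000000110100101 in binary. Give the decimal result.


1010110010111000111011100011001 + 100001101000000000110100101 = 1011010100100000111100010111110 = 1519417534

1519417534


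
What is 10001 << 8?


0b10011100010001 << 8 = 0b1001110001000100000000 = 2560256

2560256


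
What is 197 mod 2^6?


197 & 63 = 5

5


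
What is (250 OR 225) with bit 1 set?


Step 1: 250 | 225 = 251
Step 2: 251 | (1 << 1) = 251 | 2 = 251

251


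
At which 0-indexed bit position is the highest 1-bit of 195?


0b11000011. Highest set bit at position 7

7


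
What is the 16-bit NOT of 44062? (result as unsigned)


~0b1010110000011110 = 0b101001111100001 = 21473 (16-bit unsigned)

21473


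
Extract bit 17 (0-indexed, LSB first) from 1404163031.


0b1010011101100011101001111010111, position 17 = 0

0


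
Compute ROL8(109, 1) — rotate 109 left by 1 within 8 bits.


Rotate 0b1101101 left by 1 (8-bit) = 0b11011010 = 218

218


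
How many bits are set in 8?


0b1000 has 1 set bits

1


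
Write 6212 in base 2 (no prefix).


6212 = 1100001000100 in binary

1100001000100


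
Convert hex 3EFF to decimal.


3EFF hex = 16127 decimal

16127


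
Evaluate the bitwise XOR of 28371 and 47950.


0b110111011010011 ^ 0b1011101101001110 = 0b1101010110011101 = 54685

54685


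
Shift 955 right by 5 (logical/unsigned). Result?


0b1110111011 >> 5 = 0b11101 = 29

29


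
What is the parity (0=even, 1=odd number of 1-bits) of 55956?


0b1101101010010100 has 8 ones => parity 0

0


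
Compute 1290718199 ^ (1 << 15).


1290718199 ^ (1 << 15) = 1290718199 ^ 32768 = 1290685431

1290685431


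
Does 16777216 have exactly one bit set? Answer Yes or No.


0b1000000000000000000000000. Only one bit set => Yes

Yes


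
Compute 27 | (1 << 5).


27 | (1 << 5) = 27 | 32 = 59

59


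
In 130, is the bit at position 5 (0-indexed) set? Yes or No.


0b10000010, bit 5 = 0. No

No


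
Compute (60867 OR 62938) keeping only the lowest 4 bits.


Step 1: 60867 | 62938 = 64987
Step 2: 64987 & 15 = 11

11


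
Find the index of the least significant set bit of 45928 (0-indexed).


0b1011001101101000. Lowest set bit at position 3

3


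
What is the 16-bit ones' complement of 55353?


55353 ^ 65535 = 10182

10182


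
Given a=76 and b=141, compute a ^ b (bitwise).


76 ^ 141 = 193

193


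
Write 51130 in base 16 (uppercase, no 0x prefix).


51130 = C7BA hex

C7BA


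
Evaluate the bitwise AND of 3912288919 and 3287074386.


0b11101001001100001100101010010111 & 0b11000011111011001100011001010010 = 0b11000001001000001100001000010010 = 3240149522

3240149522


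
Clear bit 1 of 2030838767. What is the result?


2030838767 & ~(1 << 1) = 2030838765

2030838765


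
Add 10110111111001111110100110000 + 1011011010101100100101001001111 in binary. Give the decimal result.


10110111111001111110100110000 + 1011011010101100100101001001111 = 1110010010100110100011101111111 = 1918060415

1918060415


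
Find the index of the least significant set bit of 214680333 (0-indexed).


0b1100110010111100001100001101. Lowest set bit at position 0

0


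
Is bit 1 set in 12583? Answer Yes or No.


0b11000100100111, bit 1 = 1. Yes

Yes


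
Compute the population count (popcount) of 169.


0b10101001 has 4 set bits

4


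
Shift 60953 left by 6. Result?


0b1110111000011001 << 6 = 0b1110111000011001000000 = 3900992

3900992


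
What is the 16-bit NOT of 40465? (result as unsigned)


~0b1001111000010001 = 0b110000111101110 = 25070 (16-bit unsigned)

25070


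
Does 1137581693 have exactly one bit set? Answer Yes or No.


0b1000011110011100001111001111101. Multiple bits set => No

No


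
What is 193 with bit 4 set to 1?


193 | (1 << 4) = 193 | 16 = 209

209


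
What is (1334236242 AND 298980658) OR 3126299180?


Step 1: 1334236242 & 298980658 = 25302034
Step 2: 25302034 | 3126299180 = 3151470142

3151470142


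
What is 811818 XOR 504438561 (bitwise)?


0b11000110001100101010 ^ 0b11110000100010001111100100001 = 0b11110000111010111110000001011 = 505248779

505248779
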